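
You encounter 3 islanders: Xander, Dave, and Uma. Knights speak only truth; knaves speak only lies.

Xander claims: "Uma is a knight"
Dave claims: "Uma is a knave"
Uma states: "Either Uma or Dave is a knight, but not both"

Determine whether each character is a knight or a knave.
Xander is a knight.
Dave is a knave.
Uma is a knight.

Verification:
- Xander (knight) says "Uma is a knight" - this is TRUE because Uma is a knight.
- Dave (knave) says "Uma is a knave" - this is FALSE (a lie) because Uma is a knight.
- Uma (knight) says "Either Uma or Dave is a knight, but not both" - this is TRUE because Uma is a knight and Dave is a knave.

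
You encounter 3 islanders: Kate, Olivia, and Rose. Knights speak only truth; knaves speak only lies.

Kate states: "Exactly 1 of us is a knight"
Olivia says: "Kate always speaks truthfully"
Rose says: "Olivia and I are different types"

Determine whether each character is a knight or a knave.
Kate is a knave.
Olivia is a knave.
Rose is a knave.

Verification:
- Kate (knave) says "Exactly 1 of us is a knight" - this is FALSE (a lie) because there are 0 knights.
- Olivia (knave) says "Kate always speaks truthfully" - this is FALSE (a lie) because Kate is a knave.
- Rose (knave) says "Olivia and I are different types" - this is FALSE (a lie) because Rose is a knave and Olivia is a knave.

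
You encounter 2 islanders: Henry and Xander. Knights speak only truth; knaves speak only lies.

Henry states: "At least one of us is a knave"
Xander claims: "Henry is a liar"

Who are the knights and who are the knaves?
Henry is a knight.
Xander is a knave.

Verification:
- Henry (knight) says "At least one of us is a knave" - this is TRUE because Xander is a knave.
- Xander (knave) says "Henry is a liar" - this is FALSE (a lie) because Henry is a knight.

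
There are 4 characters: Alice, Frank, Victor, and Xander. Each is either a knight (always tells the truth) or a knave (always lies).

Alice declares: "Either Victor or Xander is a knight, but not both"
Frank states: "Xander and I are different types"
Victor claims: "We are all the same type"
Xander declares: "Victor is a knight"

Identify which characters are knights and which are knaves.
Alice is a knave.
Frank is a knight.
Victor is a knave.
Xander is a knave.

Verification:
- Alice (knave) says "Either Victor or Xander is a knight, but not both" - this is FALSE (a lie) because Victor is a knave and Xander is a knave.
- Frank (knight) says "Xander and I are different types" - this is TRUE because Frank is a knight and Xander is a knave.
- Victor (knave) says "We are all the same type" - this is FALSE (a lie) because Frank is a knight and Alice, Victor, and Xander are knaves.
- Xander (knave) says "Victor is a knight" - this is FALSE (a lie) because Victor is a knave.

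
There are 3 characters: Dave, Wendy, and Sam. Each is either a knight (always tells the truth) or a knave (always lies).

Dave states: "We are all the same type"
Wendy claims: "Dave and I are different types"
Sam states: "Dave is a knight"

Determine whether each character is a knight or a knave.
Dave is a knave.
Wendy is a knight.
Sam is a knave.

Verification:
- Dave (knave) says "We are all the same type" - this is FALSE (a lie) because Wendy is a knight and Dave and Sam are knaves.
- Wendy (knight) says "Dave and I are different types" - this is TRUE because Wendy is a knight and Dave is a knave.
- Sam (knave) says "Dave is a knight" - this is FALSE (a lie) because Dave is a knave.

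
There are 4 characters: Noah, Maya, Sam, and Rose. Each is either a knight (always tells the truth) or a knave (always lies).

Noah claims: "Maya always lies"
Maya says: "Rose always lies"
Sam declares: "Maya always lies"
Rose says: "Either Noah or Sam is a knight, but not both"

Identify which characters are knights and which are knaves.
Noah is a knave.
Maya is a knight.
Sam is a knave.
Rose is a knave.

Verification:
- Noah (knave) says "Maya always lies" - this is FALSE (a lie) because Maya is a knight.
- Maya (knight) says "Rose always lies" - this is TRUE because Rose is a knave.
- Sam (knave) says "Maya always lies" - this is FALSE (a lie) because Maya is a knight.
- Rose (knave) says "Either Noah or Sam is a knight, but not both" - this is FALSE (a lie) because Noah is a knave and Sam is a knave.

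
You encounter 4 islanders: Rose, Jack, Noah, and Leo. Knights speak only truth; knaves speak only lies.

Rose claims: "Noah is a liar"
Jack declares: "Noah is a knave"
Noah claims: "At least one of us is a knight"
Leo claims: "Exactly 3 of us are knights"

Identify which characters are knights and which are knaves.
Rose is a knave.
Jack is a knave.
Noah is a knight.
Leo is a knave.

Verification:
- Rose (knave) says "Noah is a liar" - this is FALSE (a lie) because Noah is a knight.
- Jack (knave) says "Noah is a knave" - this is FALSE (a lie) because Noah is a knight.
- Noah (knight) says "At least one of us is a knight" - this is TRUE because Noah is a knight.
- Leo (knave) says "Exactly 3 of us are knights" - this is FALSE (a lie) because there are 1 knights.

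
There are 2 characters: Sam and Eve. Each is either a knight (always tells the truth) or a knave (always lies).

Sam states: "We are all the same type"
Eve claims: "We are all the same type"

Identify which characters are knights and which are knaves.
Sam is a knight.
Eve is a knight.

Verification:
- Sam (knight) says "We are all the same type" - this is TRUE because Sam and Eve are knights.
- Eve (knight) says "We are all the same type" - this is TRUE because Sam and Eve are knights.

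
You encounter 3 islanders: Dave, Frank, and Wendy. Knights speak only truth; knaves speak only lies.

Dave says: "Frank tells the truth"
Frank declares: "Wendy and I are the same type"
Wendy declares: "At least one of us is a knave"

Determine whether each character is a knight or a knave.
Dave is a knave.
Frank is a knave.
Wendy is a knight.

Verification:
- Dave (knave) says "Frank tells the truth" - this is FALSE (a lie) because Frank is a knave.
- Frank (knave) says "Wendy and I are the same type" - this is FALSE (a lie) because Frank is a knave and Wendy is a knight.
- Wendy (knight) says "At least one of us is a knave" - this is TRUE because Dave and Frank are knaves.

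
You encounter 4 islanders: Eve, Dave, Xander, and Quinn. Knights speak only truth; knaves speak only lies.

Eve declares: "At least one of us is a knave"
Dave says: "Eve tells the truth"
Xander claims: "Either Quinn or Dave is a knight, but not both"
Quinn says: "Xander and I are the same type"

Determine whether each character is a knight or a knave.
Eve is a knight.
Dave is a knight.
Xander is a knight.
Quinn is a knave.

Verification:
- Eve (knight) says "At least one of us is a knave" - this is TRUE because Quinn is a knave.
- Dave (knight) says "Eve tells the truth" - this is TRUE because Eve is a knight.
- Xander (knight) says "Either Quinn or Dave is a knight, but not both" - this is TRUE because Quinn is a knave and Dave is a knight.
- Quinn (knave) says "Xander and I are the same type" - this is FALSE (a lie) because Quinn is a knave and Xander is a knight.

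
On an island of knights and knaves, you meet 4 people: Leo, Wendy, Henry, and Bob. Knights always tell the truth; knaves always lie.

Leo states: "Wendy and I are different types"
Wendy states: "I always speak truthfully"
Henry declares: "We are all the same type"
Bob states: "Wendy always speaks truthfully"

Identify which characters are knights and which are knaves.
Leo is a knight.
Wendy is a knave.
Henry is a knave.
Bob is a knave.

Verification:
- Leo (knight) says "Wendy and I are different types" - this is TRUE because Leo is a knight and Wendy is a knave.
- Wendy (knave) says "I always speak truthfully" - this is FALSE (a lie) because Wendy is a knave.
- Henry (knave) says "We are all the same type" - this is FALSE (a lie) because Leo is a knight and Wendy, Henry, and Bob are knaves.
- Bob (knave) says "Wendy always speaks truthfully" - this is FALSE (a lie) because Wendy is a knave.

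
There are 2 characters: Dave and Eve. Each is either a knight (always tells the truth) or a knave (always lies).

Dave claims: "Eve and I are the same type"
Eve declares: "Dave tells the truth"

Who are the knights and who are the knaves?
Dave is a knight.
Eve is a knight.

Verification:
- Dave (knight) says "Eve and I are the same type" - this is TRUE because Dave is a knight and Eve is a knight.
- Eve (knight) says "Dave tells the truth" - this is TRUE because Dave is a knight.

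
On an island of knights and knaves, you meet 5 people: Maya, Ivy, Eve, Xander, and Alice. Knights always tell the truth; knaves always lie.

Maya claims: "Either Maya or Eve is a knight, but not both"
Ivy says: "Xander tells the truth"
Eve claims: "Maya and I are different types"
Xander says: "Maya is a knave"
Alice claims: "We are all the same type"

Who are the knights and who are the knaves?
Maya is a knave.
Ivy is a knight.
Eve is a knave.
Xander is a knight.
Alice is a knave.

Verification:
- Maya (knave) says "Either Maya or Eve is a knight, but not both" - this is FALSE (a lie) because Maya is a knave and Eve is a knave.
- Ivy (knight) says "Xander tells the truth" - this is TRUE because Xander is a knight.
- Eve (knave) says "Maya and I are different types" - this is FALSE (a lie) because Eve is a knave and Maya is a knave.
- Xander (knight) says "Maya is a knave" - this is TRUE because Maya is a knave.
- Alice (knave) says "We are all the same type" - this is FALSE (a lie) because Ivy and Xander are knights and Maya, Eve, and Alice are knaves.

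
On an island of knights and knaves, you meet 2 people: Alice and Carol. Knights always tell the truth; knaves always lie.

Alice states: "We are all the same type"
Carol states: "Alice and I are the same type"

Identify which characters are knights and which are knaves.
Alice is a knight.
Carol is a knight.

Verification:
- Alice (knight) says "We are all the same type" - this is TRUE because Alice and Carol are knights.
- Carol (knight) says "Alice and I are the same type" - this is TRUE because Carol is a knight and Alice is a knight.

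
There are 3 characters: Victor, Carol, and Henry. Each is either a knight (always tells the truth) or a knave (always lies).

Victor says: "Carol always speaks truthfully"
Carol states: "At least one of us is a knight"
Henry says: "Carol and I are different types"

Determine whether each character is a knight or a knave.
Victor is a knave.
Carol is a knave.
Henry is a knave.

Verification:
- Victor (knave) says "Carol always speaks truthfully" - this is FALSE (a lie) because Carol is a knave.
- Carol (knave) says "At least one of us is a knight" - this is FALSE (a lie) because no one is a knight.
- Henry (knave) says "Carol and I are different types" - this is FALSE (a lie) because Henry is a knave and Carol is a knave.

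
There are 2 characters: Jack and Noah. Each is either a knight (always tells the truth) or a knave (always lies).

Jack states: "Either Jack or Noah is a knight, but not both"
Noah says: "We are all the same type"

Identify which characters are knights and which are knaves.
Jack is a knight.
Noah is a knave.

Verification:
- Jack (knight) says "Either Jack or Noah is a knight, but not both" - this is TRUE because Jack is a knight and Noah is a knave.
- Noah (knave) says "We are all the same type" - this is FALSE (a lie) because Jack is a knight and Noah is a knave.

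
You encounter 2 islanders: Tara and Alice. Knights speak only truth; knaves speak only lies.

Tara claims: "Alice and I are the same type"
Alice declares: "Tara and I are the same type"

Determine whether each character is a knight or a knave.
Tara is a knight.
Alice is a knight.

Verification:
- Tara (knight) says "Alice and I are the same type" - this is TRUE because Tara is a knight and Alice is a knight.
- Alice (knight) says "Tara and I are the same type" - this is TRUE because Alice is a knight and Tara is a knight.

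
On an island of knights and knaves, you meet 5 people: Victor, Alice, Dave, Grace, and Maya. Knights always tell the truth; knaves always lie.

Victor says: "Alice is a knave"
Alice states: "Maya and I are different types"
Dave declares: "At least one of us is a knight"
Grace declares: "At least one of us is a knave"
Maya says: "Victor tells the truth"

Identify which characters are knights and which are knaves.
Victor is a knave.
Alice is a knight.
Dave is a knight.
Grace is a knight.
Maya is a knave.

Verification:
- Victor (knave) says "Alice is a knave" - this is FALSE (a lie) because Alice is a knight.
- Alice (knight) says "Maya and I are different types" - this is TRUE because Alice is a knight and Maya is a knave.
- Dave (knight) says "At least one of us is a knight" - this is TRUE because Alice, Dave, and Grace are knights.
- Grace (knight) says "At least one of us is a knave" - this is TRUE because Victor and Maya are knaves.
- Maya (knave) says "Victor tells the truth" - this is FALSE (a lie) because Victor is a knave.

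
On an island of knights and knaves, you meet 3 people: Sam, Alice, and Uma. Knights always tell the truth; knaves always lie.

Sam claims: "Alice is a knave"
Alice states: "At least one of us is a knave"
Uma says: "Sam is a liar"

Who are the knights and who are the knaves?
Sam is a knave.
Alice is a knight.
Uma is a knight.

Verification:
- Sam (knave) says "Alice is a knave" - this is FALSE (a lie) because Alice is a knight.
- Alice (knight) says "At least one of us is a knave" - this is TRUE because Sam is a knave.
- Uma (knight) says "Sam is a liar" - this is TRUE because Sam is a knave.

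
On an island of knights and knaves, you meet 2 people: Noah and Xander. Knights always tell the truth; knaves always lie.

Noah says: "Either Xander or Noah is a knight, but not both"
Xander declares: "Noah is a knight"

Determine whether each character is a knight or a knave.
Noah is a knave.
Xander is a knave.

Verification:
- Noah (knave) says "Either Xander or Noah is a knight, but not both" - this is FALSE (a lie) because Xander is a knave and Noah is a knave.
- Xander (knave) says "Noah is a knight" - this is FALSE (a lie) because Noah is a knave.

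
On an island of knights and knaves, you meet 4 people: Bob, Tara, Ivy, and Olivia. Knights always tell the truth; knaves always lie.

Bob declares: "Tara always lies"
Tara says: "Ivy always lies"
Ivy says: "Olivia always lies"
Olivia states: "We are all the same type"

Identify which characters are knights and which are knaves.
Bob is a knight.
Tara is a knave.
Ivy is a knight.
Olivia is a knave.

Verification:
- Bob (knight) says "Tara always lies" - this is TRUE because Tara is a knave.
- Tara (knave) says "Ivy always lies" - this is FALSE (a lie) because Ivy is a knight.
- Ivy (knight) says "Olivia always lies" - this is TRUE because Olivia is a knave.
- Olivia (knave) says "We are all the same type" - this is FALSE (a lie) because Bob and Ivy are knights and Tara and Olivia are knaves.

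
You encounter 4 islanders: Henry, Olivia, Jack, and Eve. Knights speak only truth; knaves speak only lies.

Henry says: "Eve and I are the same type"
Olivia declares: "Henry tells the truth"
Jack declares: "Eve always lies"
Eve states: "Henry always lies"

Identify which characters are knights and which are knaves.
Henry is a knave.
Olivia is a knave.
Jack is a knave.
Eve is a knight.

Verification:
- Henry (knave) says "Eve and I are the same type" - this is FALSE (a lie) because Henry is a knave and Eve is a knight.
- Olivia (knave) says "Henry tells the truth" - this is FALSE (a lie) because Henry is a knave.
- Jack (knave) says "Eve always lies" - this is FALSE (a lie) because Eve is a knight.
- Eve (knight) says "Henry always lies" - this is TRUE because Henry is a knave.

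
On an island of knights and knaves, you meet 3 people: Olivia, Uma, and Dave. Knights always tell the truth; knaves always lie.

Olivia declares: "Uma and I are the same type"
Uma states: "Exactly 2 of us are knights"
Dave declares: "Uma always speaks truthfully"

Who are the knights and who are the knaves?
Olivia is a knave.
Uma is a knight.
Dave is a knight.

Verification:
- Olivia (knave) says "Uma and I are the same type" - this is FALSE (a lie) because Olivia is a knave and Uma is a knight.
- Uma (knight) says "Exactly 2 of us are knights" - this is TRUE because there are 2 knights.
- Dave (knight) says "Uma always speaks truthfully" - this is TRUE because Uma is a knight.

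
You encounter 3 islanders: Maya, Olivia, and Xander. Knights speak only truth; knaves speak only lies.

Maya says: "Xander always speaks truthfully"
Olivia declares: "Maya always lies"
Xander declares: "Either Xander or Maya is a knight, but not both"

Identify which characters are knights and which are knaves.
Maya is a knave.
Olivia is a knight.
Xander is a knave.

Verification:
- Maya (knave) says "Xander always speaks truthfully" - this is FALSE (a lie) because Xander is a knave.
- Olivia (knight) says "Maya always lies" - this is TRUE because Maya is a knave.
- Xander (knave) says "Either Xander or Maya is a knight, but not both" - this is FALSE (a lie) because Xander is a knave and Maya is a knave.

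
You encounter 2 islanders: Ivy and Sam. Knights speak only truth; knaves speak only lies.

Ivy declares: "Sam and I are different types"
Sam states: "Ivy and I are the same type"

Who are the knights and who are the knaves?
Ivy is a knight.
Sam is a knave.

Verification:
- Ivy (knight) says "Sam and I are different types" - this is TRUE because Ivy is a knight and Sam is a knave.
- Sam (knave) says "Ivy and I are the same type" - this is FALSE (a lie) because Sam is a knave and Ivy is a knight.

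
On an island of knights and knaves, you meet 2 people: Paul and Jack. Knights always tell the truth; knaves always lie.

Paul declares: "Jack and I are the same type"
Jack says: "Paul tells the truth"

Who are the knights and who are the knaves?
Paul is a knight.
Jack is a knight.

Verification:
- Paul (knight) says "Jack and I are the same type" - this is TRUE because Paul is a knight and Jack is a knight.
- Jack (knight) says "Paul tells the truth" - this is TRUE because Paul is a knight.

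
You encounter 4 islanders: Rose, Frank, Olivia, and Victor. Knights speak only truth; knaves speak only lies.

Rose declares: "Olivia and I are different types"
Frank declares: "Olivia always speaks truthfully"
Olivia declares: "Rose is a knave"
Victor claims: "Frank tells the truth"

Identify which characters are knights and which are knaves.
Rose is a knight.
Frank is a knave.
Olivia is a knave.
Victor is a knave.

Verification:
- Rose (knight) says "Olivia and I are different types" - this is TRUE because Rose is a knight and Olivia is a knave.
- Frank (knave) says "Olivia always speaks truthfully" - this is FALSE (a lie) because Olivia is a knave.
- Olivia (knave) says "Rose is a knave" - this is FALSE (a lie) because Rose is a knight.
- Victor (knave) says "Frank tells the truth" - this is FALSE (a lie) because Frank is a knave.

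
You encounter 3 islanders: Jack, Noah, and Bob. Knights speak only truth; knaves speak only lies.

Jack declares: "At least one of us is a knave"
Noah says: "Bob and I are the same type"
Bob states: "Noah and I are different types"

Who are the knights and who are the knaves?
Jack is a knight.
Noah is a knave.
Bob is a knight.

Verification:
- Jack (knight) says "At least one of us is a knave" - this is TRUE because Noah is a knave.
- Noah (knave) says "Bob and I are the same type" - this is FALSE (a lie) because Noah is a knave and Bob is a knight.
- Bob (knight) says "Noah and I are different types" - this is TRUE because Bob is a knight and Noah is a knave.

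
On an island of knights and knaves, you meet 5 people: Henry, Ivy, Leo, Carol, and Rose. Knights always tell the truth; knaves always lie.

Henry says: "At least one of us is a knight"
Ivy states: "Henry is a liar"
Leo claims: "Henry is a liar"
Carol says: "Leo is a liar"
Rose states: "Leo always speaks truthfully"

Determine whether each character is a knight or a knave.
Henry is a knight.
Ivy is a knave.
Leo is a knave.
Carol is a knight.
Rose is a knave.

Verification:
- Henry (knight) says "At least one of us is a knight" - this is TRUE because Henry and Carol are knights.
- Ivy (knave) says "Henry is a liar" - this is FALSE (a lie) because Henry is a knight.
- Leo (knave) says "Henry is a liar" - this is FALSE (a lie) because Henry is a knight.
- Carol (knight) says "Leo is a liar" - this is TRUE because Leo is a knave.
- Rose (knave) says "Leo always speaks truthfully" - this is FALSE (a lie) because Leo is a knave.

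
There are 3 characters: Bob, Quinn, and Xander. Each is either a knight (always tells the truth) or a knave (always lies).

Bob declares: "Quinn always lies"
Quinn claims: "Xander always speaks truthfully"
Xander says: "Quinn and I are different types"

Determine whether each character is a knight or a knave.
Bob is a knight.
Quinn is a knave.
Xander is a knave.

Verification:
- Bob (knight) says "Quinn always lies" - this is TRUE because Quinn is a knave.
- Quinn (knave) says "Xander always speaks truthfully" - this is FALSE (a lie) because Xander is a knave.
- Xander (knave) says "Quinn and I are different types" - this is FALSE (a lie) because Xander is a knave and Quinn is a knave.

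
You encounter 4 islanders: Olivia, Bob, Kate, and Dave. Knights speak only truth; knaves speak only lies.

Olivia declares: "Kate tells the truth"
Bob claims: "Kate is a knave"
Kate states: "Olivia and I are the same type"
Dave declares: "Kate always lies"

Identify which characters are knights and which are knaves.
Olivia is a knight.
Bob is a knave.
Kate is a knight.
Dave is a knave.

Verification:
- Olivia (knight) says "Kate tells the truth" - this is TRUE because Kate is a knight.
- Bob (knave) says "Kate is a knave" - this is FALSE (a lie) because Kate is a knight.
- Kate (knight) says "Olivia and I are the same type" - this is TRUE because Kate is a knight and Olivia is a knight.
- Dave (knave) says "Kate always lies" - this is FALSE (a lie) because Kate is a knight.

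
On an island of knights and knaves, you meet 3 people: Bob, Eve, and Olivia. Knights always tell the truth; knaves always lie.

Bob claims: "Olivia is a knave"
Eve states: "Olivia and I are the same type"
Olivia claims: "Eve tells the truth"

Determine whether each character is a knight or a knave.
Bob is a knave.
Eve is a knight.
Olivia is a knight.

Verification:
- Bob (knave) says "Olivia is a knave" - this is FALSE (a lie) because Olivia is a knight.
- Eve (knight) says "Olivia and I are the same type" - this is TRUE because Eve is a knight and Olivia is a knight.
- Olivia (knight) says "Eve tells the truth" - this is TRUE because Eve is a knight.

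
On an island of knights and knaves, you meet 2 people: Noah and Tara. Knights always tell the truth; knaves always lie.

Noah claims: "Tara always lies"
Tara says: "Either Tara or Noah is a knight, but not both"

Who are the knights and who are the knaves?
Noah is a knave.
Tara is a knight.

Verification:
- Noah (knave) says "Tara always lies" - this is FALSE (a lie) because Tara is a knight.
- Tara (knight) says "Either Tara or Noah is a knight, but not both" - this is TRUE because Tara is a knight and Noah is a knave.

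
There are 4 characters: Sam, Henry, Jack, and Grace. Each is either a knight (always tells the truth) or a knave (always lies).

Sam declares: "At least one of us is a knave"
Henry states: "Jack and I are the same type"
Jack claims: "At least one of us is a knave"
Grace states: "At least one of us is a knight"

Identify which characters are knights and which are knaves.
Sam is a knight.
Henry is a knave.
Jack is a knight.
Grace is a knight.

Verification:
- Sam (knight) says "At least one of us is a knave" - this is TRUE because Henry is a knave.
- Henry (knave) says "Jack and I are the same type" - this is FALSE (a lie) because Henry is a knave and Jack is a knight.
- Jack (knight) says "At least one of us is a knave" - this is TRUE because Henry is a knave.
- Grace (knight) says "At least one of us is a knight" - this is TRUE because Sam, Jack, and Grace are knights.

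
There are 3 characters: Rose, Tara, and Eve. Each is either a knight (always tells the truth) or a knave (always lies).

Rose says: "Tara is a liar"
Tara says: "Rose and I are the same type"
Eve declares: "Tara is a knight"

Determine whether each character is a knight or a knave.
Rose is a knight.
Tara is a knave.
Eve is a knave.

Verification:
- Rose (knight) says "Tara is a liar" - this is TRUE because Tara is a knave.
- Tara (knave) says "Rose and I are the same type" - this is FALSE (a lie) because Tara is a knave and Rose is a knight.
- Eve (knave) says "Tara is a knight" - this is FALSE (a lie) because Tara is a knave.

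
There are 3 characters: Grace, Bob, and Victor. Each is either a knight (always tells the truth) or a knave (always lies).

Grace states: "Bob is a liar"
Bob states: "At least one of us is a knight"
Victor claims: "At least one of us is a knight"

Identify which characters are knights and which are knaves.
Grace is a knave.
Bob is a knight.
Victor is a knight.

Verification:
- Grace (knave) says "Bob is a liar" - this is FALSE (a lie) because Bob is a knight.
- Bob (knight) says "At least one of us is a knight" - this is TRUE because Bob and Victor are knights.
- Victor (knight) says "At least one of us is a knight" - this is TRUE because Bob and Victor are knights.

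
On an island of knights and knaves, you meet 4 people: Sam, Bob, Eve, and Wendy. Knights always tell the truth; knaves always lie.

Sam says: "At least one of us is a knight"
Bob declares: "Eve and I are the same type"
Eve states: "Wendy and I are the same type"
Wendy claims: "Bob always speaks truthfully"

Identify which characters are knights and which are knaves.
Sam is a knight.
Bob is a knight.
Eve is a knight.
Wendy is a knight.

Verification:
- Sam (knight) says "At least one of us is a knight" - this is TRUE because Sam, Bob, Eve, and Wendy are knights.
- Bob (knight) says "Eve and I are the same type" - this is TRUE because Bob is a knight and Eve is a knight.
- Eve (knight) says "Wendy and I are the same type" - this is TRUE because Eve is a knight and Wendy is a knight.
- Wendy (knight) says "Bob always speaks truthfully" - this is TRUE because Bob is a knight.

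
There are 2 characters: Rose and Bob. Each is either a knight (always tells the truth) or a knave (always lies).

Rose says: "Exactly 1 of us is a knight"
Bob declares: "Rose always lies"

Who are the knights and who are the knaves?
Rose is a knight.
Bob is a knave.

Verification:
- Rose (knight) says "Exactly 1 of us is a knight" - this is TRUE because there are 1 knights.
- Bob (knave) says "Rose always lies" - this is FALSE (a lie) because Rose is a knight.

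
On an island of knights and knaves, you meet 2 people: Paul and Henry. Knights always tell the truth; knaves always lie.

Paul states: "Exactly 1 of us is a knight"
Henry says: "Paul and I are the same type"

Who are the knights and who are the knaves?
Paul is a knight.
Henry is a knave.

Verification:
- Paul (knight) says "Exactly 1 of us is a knight" - this is TRUE because there are 1 knights.
- Henry (knave) says "Paul and I are the same type" - this is FALSE (a lie) because Henry is a knave and Paul is a knight.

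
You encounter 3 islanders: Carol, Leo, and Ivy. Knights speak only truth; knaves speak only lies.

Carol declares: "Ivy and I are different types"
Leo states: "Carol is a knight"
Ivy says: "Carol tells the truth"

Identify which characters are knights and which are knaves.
Carol is a knave.
Leo is a knave.
Ivy is a knave.

Verification:
- Carol (knave) says "Ivy and I are different types" - this is FALSE (a lie) because Carol is a knave and Ivy is a knave.
- Leo (knave) says "Carol is a knight" - this is FALSE (a lie) because Carol is a knave.
- Ivy (knave) says "Carol tells the truth" - this is FALSE (a lie) because Carol is a knave.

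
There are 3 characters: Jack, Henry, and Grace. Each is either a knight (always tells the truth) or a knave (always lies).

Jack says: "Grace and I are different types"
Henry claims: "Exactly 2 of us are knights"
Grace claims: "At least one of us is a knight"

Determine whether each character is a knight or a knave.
Jack is a knave.
Henry is a knave.
Grace is a knave.

Verification:
- Jack (knave) says "Grace and I are different types" - this is FALSE (a lie) because Jack is a knave and Grace is a knave.
- Henry (knave) says "Exactly 2 of us are knights" - this is FALSE (a lie) because there are 0 knights.
- Grace (knave) says "At least one of us is a knight" - this is FALSE (a lie) because no one is a knight.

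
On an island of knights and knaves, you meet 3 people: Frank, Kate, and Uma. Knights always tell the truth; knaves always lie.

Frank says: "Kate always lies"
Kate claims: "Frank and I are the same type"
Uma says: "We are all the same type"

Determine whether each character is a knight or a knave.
Frank is a knight.
Kate is a knave.
Uma is a knave.

Verification:
- Frank (knight) says "Kate always lies" - this is TRUE because Kate is a knave.
- Kate (knave) says "Frank and I are the same type" - this is FALSE (a lie) because Kate is a knave and Frank is a knight.
- Uma (knave) says "We are all the same type" - this is FALSE (a lie) because Frank is a knight and Kate and Uma are knaves.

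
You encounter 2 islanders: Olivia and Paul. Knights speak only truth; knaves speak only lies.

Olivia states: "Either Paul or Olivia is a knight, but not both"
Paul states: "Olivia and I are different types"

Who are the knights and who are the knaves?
Olivia is a knave.
Paul is a knave.

Verification:
- Olivia (knave) says "Either Paul or Olivia is a knight, but not both" - this is FALSE (a lie) because Paul is a knave and Olivia is a knave.
- Paul (knave) says "Olivia and I are different types" - this is FALSE (a lie) because Paul is a knave and Olivia is a knave.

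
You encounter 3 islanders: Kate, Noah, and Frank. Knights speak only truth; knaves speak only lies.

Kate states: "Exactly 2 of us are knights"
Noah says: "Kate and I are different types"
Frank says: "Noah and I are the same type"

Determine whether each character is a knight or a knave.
Kate is a knave.
Noah is a knight.
Frank is a knave.

Verification:
- Kate (knave) says "Exactly 2 of us are knights" - this is FALSE (a lie) because there are 1 knights.
- Noah (knight) says "Kate and I are different types" - this is TRUE because Noah is a knight and Kate is a knave.
- Frank (knave) says "Noah and I are the same type" - this is FALSE (a lie) because Frank is a knave and Noah is a knight.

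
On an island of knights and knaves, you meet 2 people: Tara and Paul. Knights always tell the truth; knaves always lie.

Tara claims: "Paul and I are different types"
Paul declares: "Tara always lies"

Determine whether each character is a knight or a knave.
Tara is a knight.
Paul is a knave.

Verification:
- Tara (knight) says "Paul and I are different types" - this is TRUE because Tara is a knight and Paul is a knave.
- Paul (knave) says "Tara always lies" - this is FALSE (a lie) because Tara is a knight.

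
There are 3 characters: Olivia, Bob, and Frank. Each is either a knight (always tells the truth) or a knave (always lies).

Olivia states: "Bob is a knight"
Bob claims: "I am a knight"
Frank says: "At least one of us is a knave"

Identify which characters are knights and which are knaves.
Olivia is a knave.
Bob is a knave.
Frank is a knight.

Verification:
- Olivia (knave) says "Bob is a knight" - this is FALSE (a lie) because Bob is a knave.
- Bob (knave) says "I am a knight" - this is FALSE (a lie) because Bob is a knave.
- Frank (knight) says "At least one of us is a knave" - this is TRUE because Olivia and Bob are knaves.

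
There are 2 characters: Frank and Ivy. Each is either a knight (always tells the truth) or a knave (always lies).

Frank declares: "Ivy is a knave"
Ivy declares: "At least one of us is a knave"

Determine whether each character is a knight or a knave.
Frank is a knave.
Ivy is a knight.

Verification:
- Frank (knave) says "Ivy is a knave" - this is FALSE (a lie) because Ivy is a knight.
- Ivy (knight) says "At least one of us is a knave" - this is TRUE because Frank is a knave.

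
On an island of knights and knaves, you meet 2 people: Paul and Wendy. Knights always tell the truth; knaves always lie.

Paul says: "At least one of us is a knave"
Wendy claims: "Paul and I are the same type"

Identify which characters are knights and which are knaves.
Paul is a knight.
Wendy is a knave.

Verification:
- Paul (knight) says "At least one of us is a knave" - this is TRUE because Wendy is a knave.
- Wendy (knave) says "Paul and I are the same type" - this is FALSE (a lie) because Wendy is a knave and Paul is a knight.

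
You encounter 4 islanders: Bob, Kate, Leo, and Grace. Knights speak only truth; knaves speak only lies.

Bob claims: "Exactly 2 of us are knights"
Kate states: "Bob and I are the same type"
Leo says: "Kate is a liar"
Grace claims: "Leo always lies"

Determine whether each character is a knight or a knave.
Bob is a knight.
Kate is a knave.
Leo is a knight.
Grace is a knave.

Verification:
- Bob (knight) says "Exactly 2 of us are knights" - this is TRUE because there are 2 knights.
- Kate (knave) says "Bob and I are the same type" - this is FALSE (a lie) because Kate is a knave and Bob is a knight.
- Leo (knight) says "Kate is a liar" - this is TRUE because Kate is a knave.
- Grace (knave) says "Leo always lies" - this is FALSE (a lie) because Leo is a knight.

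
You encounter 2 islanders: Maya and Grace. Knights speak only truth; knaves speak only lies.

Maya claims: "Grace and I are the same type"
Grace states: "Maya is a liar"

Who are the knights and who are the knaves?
Maya is a knave.
Grace is a knight.

Verification:
- Maya (knave) says "Grace and I are the same type" - this is FALSE (a lie) because Maya is a knave and Grace is a knight.
- Grace (knight) says "Maya is a liar" - this is TRUE because Maya is a knave.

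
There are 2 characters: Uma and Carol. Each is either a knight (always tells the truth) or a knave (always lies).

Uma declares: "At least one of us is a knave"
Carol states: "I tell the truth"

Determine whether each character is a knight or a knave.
Uma is a knight.
Carol is a knave.

Verification:
- Uma (knight) says "At least one of us is a knave" - this is TRUE because Carol is a knave.
- Carol (knave) says "I tell the truth" - this is FALSE (a lie) because Carol is a knave.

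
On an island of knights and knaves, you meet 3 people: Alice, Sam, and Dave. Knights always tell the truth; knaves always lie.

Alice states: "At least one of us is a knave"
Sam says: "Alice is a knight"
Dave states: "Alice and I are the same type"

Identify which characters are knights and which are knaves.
Alice is a knight.
Sam is a knight.
Dave is a knave.

Verification:
- Alice (knight) says "At least one of us is a knave" - this is TRUE because Dave is a knave.
- Sam (knight) says "Alice is a knight" - this is TRUE because Alice is a knight.
- Dave (knave) says "Alice and I are the same type" - this is FALSE (a lie) because Dave is a knave and Alice is a knight.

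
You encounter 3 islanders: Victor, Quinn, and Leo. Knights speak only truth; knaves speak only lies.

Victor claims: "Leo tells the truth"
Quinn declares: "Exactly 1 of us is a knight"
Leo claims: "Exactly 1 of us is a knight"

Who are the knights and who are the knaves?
Victor is a knave.
Quinn is a knave.
Leo is a knave.

Verification:
- Victor (knave) says "Leo tells the truth" - this is FALSE (a lie) because Leo is a knave.
- Quinn (knave) says "Exactly 1 of us is a knight" - this is FALSE (a lie) because there are 0 knights.
- Leo (knave) says "Exactly 1 of us is a knight" - this is FALSE (a lie) because there are 0 knights.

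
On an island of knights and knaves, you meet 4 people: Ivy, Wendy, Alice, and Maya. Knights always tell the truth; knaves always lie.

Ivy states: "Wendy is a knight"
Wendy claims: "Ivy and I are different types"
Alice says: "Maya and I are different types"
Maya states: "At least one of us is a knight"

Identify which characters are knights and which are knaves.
Ivy is a knave.
Wendy is a knave.
Alice is a knave.
Maya is a knave.

Verification:
- Ivy (knave) says "Wendy is a knight" - this is FALSE (a lie) because Wendy is a knave.
- Wendy (knave) says "Ivy and I are different types" - this is FALSE (a lie) because Wendy is a knave and Ivy is a knave.
- Alice (knave) says "Maya and I are different types" - this is FALSE (a lie) because Alice is a knave and Maya is a knave.
- Maya (knave) says "At least one of us is a knight" - this is FALSE (a lie) because no one is a knight.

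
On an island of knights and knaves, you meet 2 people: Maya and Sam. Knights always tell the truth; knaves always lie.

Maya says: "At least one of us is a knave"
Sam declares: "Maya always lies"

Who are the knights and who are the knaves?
Maya is a knight.
Sam is a knave.

Verification:
- Maya (knight) says "At least one of us is a knave" - this is TRUE because Sam is a knave.
- Sam (knave) says "Maya always lies" - this is FALSE (a lie) because Maya is a knight.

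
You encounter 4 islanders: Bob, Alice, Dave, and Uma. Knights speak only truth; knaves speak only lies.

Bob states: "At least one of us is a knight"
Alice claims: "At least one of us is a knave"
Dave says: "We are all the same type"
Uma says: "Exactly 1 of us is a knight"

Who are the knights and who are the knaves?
Bob is a knight.
Alice is a knight.
Dave is a knave.
Uma is a knave.

Verification:
- Bob (knight) says "At least one of us is a knight" - this is TRUE because Bob and Alice are knights.
- Alice (knight) says "At least one of us is a knave" - this is TRUE because Dave and Uma are knaves.
- Dave (knave) says "We are all the same type" - this is FALSE (a lie) because Bob and Alice are knights and Dave and Uma are knaves.
- Uma (knave) says "Exactly 1 of us is a knight" - this is FALSE (a lie) because there are 2 knights.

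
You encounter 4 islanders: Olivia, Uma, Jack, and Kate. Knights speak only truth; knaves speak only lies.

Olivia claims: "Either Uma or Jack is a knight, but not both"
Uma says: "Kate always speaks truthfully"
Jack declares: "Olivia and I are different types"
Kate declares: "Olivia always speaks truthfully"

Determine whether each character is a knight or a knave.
Olivia is a knave.
Uma is a knave.
Jack is a knave.
Kate is a knave.

Verification:
- Olivia (knave) says "Either Uma or Jack is a knight, but not both" - this is FALSE (a lie) because Uma is a knave and Jack is a knave.
- Uma (knave) says "Kate always speaks truthfully" - this is FALSE (a lie) because Kate is a knave.
- Jack (knave) says "Olivia and I are different types" - this is FALSE (a lie) because Jack is a knave and Olivia is a knave.
- Kate (knave) says "Olivia always speaks truthfully" - this is FALSE (a lie) because Olivia is a knave.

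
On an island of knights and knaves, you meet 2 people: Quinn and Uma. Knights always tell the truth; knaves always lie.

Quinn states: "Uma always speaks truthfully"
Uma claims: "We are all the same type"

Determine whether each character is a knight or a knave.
Quinn is a knight.
Uma is a knight.

Verification:
- Quinn (knight) says "Uma always speaks truthfully" - this is TRUE because Uma is a knight.
- Uma (knight) says "We are all the same type" - this is TRUE because Quinn and Uma are knights.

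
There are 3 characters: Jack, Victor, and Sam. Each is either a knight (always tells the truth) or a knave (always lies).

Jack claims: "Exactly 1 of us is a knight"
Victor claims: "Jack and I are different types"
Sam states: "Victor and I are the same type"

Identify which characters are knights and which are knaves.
Jack is a knave.
Victor is a knight.
Sam is a knight.

Verification:
- Jack (knave) says "Exactly 1 of us is a knight" - this is FALSE (a lie) because there are 2 knights.
- Victor (knight) says "Jack and I are different types" - this is TRUE because Victor is a knight and Jack is a knave.
- Sam (knight) says "Victor and I are the same type" - this is TRUE because Sam is a knight and Victor is a knight.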